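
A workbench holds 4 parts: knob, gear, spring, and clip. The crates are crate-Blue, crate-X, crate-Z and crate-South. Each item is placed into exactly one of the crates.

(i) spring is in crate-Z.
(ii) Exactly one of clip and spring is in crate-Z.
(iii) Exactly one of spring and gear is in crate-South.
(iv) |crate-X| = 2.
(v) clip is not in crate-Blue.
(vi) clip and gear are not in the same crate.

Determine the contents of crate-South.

From (i): spring ∈ crate-Z.
From (v): clip ∉ crate-Blue.
(ii) (exactly one): clip ∉ crate-Z.
(iii) (exactly one): gear ∈ crate-South.
(iv): only 2 candidates remain for crate-X, so all are in.

crate-South = {gear}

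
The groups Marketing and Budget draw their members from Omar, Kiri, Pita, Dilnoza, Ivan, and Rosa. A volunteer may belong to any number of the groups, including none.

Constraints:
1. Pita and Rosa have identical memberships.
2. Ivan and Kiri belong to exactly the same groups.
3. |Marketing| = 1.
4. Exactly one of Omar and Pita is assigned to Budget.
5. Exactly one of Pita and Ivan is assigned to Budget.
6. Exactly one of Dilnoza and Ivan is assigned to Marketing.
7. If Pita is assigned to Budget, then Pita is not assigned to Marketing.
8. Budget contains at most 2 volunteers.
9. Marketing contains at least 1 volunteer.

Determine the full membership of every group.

Marketing = {Dilnoza}; Budget = {Pita, Rosa}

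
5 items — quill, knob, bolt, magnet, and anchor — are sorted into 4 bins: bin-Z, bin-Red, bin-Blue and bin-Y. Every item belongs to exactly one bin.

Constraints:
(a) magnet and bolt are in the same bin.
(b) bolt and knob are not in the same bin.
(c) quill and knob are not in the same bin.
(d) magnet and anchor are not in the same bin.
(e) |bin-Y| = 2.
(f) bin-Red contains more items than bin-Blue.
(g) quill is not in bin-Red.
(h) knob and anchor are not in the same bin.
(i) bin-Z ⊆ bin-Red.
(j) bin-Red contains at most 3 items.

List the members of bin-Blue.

bin-Blue = {knob}

From (g): quill ∉ bin-Red.
(i) contrapositive: quill ∉ bin-Z.
Suppose quill ∈ bin-Blue: no assignment then satisfies all the clues, so quill ∉ bin-Blue.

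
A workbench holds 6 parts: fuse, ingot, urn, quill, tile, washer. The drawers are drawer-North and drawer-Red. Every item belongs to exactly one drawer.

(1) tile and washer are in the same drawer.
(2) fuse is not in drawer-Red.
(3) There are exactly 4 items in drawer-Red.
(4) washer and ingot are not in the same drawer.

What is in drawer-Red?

drawer-Red = {quill, tile, urn, washer}

From (2): fuse ∉ drawer-Red.
Only one drawer left: fuse ∈ drawer-North.
Suppose ingot ∈ drawer-Red: no assignment then satisfies all the clues, so ingot ∉ drawer-Red.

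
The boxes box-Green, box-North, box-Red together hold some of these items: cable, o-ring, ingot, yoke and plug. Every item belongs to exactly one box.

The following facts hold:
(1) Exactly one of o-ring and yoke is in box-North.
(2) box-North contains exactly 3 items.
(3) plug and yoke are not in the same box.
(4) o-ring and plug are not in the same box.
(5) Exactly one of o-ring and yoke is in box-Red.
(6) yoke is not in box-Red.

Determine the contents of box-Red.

From (6): yoke ∉ box-Red.
(5) (exactly one): o-ring ∈ box-Red.
(1) (exactly one): yoke ∈ box-North.
(3): plug ∉ box-North.
(4): plug ∉ box-Red.
Only one box left: plug ∈ box-Green.
(2): only 3 candidates remain for box-North, so all are in.

box-Red = {o-ring}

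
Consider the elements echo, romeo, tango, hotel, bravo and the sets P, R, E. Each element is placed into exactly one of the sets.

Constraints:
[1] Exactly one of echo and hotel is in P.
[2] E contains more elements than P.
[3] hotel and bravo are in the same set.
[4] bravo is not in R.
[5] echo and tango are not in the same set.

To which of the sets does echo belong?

echo: P

From (4): bravo ∉ R.
(3): hotel matches bravo: hotel ∉ R.
Suppose echo ∉ P: no assignment then satisfies all the clues, so echo ∈ P.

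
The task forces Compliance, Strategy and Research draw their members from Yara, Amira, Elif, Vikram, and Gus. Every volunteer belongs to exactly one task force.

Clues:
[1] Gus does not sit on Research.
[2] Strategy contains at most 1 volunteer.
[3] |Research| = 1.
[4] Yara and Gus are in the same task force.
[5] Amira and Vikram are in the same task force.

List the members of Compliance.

Compliance = {Amira, Gus, Vikram, Yara}

From (1): Gus ∉ Research.
(4): Yara matches Gus: Yara ∉ Research.
Suppose Yara ∉ Compliance: no assignment then satisfies all the clues, so Yara ∈ Compliance.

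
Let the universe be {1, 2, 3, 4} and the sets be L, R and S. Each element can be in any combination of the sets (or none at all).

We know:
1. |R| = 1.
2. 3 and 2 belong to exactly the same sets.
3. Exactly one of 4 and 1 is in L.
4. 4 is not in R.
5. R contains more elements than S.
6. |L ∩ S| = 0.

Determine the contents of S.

S = {}

From (4): 4 ∉ R.
Suppose 1 ∈ S: no assignment then satisfies all the clues, so 1 ∉ S.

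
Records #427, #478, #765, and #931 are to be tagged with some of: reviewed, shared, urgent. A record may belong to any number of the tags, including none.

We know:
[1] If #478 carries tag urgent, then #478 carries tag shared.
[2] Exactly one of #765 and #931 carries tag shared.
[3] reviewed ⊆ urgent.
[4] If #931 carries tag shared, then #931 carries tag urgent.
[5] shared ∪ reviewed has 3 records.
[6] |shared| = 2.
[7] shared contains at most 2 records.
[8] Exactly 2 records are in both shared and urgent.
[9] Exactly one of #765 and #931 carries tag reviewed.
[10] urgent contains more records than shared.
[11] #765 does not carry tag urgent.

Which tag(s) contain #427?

#427: reviewed, urgent

From (11): #765 ∉ urgent.
(3) contrapositive: #765 ∉ reviewed.
(9) (exactly one): #931 ∈ reviewed.
(3) with #931 ∈ reviewed: #931 ∈ urgent.
Suppose #427 ∉ reviewed: no assignment then satisfies all the clues, so #427 ∈ reviewed.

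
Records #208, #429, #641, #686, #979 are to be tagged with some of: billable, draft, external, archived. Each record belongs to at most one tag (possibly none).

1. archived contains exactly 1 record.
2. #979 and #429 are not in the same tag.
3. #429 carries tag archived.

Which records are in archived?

From (3): #429 ∈ archived.
(1): archived already has 1, so the rest are out.

archived = {#429}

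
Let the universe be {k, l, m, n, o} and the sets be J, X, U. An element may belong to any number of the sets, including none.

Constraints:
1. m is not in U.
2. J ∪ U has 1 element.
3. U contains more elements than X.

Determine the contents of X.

X = {}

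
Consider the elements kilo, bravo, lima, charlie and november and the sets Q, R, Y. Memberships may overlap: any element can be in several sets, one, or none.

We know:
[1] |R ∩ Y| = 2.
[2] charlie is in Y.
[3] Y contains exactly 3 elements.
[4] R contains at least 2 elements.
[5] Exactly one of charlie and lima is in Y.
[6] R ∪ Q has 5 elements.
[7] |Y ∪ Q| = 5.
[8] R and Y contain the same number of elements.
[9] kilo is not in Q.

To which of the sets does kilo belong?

kilo: R, Y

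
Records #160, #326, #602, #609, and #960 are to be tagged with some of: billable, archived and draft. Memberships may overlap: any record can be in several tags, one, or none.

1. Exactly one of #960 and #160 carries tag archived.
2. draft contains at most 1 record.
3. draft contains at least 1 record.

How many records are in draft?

1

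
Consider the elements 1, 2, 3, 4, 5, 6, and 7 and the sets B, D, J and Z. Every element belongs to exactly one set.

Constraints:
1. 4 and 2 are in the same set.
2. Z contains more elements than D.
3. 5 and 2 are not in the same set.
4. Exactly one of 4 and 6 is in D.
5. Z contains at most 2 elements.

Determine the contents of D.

D = {6}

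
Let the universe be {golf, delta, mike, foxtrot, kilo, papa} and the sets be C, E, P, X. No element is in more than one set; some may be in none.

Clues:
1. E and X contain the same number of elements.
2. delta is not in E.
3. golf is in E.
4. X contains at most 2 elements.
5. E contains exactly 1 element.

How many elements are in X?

From (2): delta ∉ E.
From (3): golf ∈ E.
(5): E already has 1, so the rest are out.

1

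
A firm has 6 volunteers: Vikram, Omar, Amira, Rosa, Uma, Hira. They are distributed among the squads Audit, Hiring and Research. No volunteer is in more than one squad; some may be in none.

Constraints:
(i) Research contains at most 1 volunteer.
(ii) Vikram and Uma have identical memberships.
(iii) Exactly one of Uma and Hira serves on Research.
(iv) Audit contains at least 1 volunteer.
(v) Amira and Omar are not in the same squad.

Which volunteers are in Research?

Research = {Hira}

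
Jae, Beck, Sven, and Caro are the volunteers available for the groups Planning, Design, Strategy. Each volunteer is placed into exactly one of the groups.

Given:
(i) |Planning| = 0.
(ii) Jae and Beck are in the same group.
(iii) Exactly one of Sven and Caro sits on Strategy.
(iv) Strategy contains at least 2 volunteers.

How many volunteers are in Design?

1

(i): Planning already has 0, so the rest are out.
Suppose Jae ∈ Design: no assignment then satisfies all the clues, so Jae ∉ Design.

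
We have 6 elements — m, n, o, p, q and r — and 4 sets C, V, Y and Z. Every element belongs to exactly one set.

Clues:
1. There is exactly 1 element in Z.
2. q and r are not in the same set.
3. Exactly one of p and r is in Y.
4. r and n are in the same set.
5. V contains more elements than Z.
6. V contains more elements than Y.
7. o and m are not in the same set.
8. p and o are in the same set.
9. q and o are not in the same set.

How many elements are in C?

0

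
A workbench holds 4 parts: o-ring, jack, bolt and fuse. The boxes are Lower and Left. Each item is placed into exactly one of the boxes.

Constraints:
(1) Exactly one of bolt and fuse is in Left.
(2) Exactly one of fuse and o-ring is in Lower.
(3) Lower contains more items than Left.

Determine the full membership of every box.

Lower = {bolt, jack, o-ring}; Left = {fuse}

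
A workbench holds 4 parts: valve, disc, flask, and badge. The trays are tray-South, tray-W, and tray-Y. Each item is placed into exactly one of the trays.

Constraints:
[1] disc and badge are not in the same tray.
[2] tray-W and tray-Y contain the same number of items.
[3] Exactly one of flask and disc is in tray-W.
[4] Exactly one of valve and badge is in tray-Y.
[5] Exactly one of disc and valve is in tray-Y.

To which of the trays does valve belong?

valve: tray-Y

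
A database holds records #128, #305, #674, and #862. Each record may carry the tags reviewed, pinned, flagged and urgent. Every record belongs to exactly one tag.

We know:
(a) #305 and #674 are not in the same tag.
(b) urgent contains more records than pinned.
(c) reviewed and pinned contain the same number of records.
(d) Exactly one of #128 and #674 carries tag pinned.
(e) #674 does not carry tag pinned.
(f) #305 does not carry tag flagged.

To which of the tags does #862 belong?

#862: urgent

From (e): #674 ∉ pinned.
From (f): #305 ∉ flagged.
(d) (exactly one): #128 ∈ pinned.
Suppose #862 ∈ reviewed: no assignment then satisfies all the clues, so #862 ∉ reviewed.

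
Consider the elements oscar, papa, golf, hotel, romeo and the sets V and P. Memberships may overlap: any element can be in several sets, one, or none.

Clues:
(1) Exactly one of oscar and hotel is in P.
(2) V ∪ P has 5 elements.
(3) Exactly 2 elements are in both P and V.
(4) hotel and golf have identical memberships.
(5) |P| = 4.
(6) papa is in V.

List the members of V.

V = {oscar, papa, romeo}

From (6): papa ∈ V.
Suppose oscar ∉ V: no assignment then satisfies all the clues, so oscar ∈ V.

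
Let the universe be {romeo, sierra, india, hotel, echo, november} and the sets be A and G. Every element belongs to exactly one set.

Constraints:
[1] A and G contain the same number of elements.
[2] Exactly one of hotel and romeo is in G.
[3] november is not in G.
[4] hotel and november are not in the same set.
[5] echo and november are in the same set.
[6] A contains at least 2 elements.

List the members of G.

G = {hotel, india, sierra}

From (3): november ∉ G.
(5): echo matches november: echo ∉ G.
Only one set left: echo ∈ A.
Only one set left: november ∈ A.
(4): hotel ∉ A.
Only one set left: hotel ∈ G.
(2) (exactly one): romeo ∉ G.
Only one set left: romeo ∈ A.
Suppose sierra ∉ G: no assignment then satisfies all the clues, so sierra ∈ G.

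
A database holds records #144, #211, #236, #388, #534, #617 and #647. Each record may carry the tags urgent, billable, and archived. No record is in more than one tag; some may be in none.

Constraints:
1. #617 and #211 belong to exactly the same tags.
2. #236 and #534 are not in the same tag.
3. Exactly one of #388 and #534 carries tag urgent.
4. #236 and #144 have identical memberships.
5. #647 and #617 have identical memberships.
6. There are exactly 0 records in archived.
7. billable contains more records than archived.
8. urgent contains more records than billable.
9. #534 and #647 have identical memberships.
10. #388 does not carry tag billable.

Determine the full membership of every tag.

urgent = {#211, #534, #617, #647}; billable = {#144, #236}; archived = {}

From (10): #388 ∉ billable.
(6): archived already has 0, so the rest are out.
Suppose #144 ∈ urgent: no assignment then satisfies all the clues, so #144 ∉ urgent.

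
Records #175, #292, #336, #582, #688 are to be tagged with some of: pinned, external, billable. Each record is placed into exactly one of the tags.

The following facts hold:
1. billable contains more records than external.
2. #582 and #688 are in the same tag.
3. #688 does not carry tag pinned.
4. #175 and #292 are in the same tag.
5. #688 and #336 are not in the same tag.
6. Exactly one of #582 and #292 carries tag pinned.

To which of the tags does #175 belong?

From (3): #688 ∉ pinned.
(2): #582 matches #688: #582 ∉ pinned.
(6) (exactly one): #292 ∈ pinned.
(4): #175 matches #292: #175 ∈ pinned.

#175: pinned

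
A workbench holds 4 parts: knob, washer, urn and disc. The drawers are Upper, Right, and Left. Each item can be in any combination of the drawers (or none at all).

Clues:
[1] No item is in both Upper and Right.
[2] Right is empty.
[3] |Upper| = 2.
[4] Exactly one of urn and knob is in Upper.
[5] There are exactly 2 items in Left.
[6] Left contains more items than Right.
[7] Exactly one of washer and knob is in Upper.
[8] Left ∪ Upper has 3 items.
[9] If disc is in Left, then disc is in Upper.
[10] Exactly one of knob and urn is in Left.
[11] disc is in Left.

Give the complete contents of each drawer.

From (11): disc ∈ Left.
(2): Right already has 0, so the rest are out.
(9): disc ∈ Upper.
Suppose knob ∉ Upper: no assignment then satisfies all the clues, so knob ∈ Upper.

Upper = {disc, knob}; Right = {}; Left = {disc, urn}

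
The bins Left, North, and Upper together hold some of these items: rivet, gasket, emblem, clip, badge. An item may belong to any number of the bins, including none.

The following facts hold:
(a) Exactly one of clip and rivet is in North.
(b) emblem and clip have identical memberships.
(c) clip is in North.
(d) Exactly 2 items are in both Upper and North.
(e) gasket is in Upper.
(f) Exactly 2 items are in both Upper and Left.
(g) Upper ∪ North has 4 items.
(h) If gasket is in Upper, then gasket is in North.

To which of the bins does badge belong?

badge: Left, North, Upper

From (c): clip ∈ North.
From (e): gasket ∈ Upper.
(a) (exactly one): rivet ∉ North.
(b): emblem matches clip: emblem ∈ North.
(h): gasket ∈ North.
Suppose badge ∉ Left: no assignment then satisfies all the clues, so badge ∈ Left.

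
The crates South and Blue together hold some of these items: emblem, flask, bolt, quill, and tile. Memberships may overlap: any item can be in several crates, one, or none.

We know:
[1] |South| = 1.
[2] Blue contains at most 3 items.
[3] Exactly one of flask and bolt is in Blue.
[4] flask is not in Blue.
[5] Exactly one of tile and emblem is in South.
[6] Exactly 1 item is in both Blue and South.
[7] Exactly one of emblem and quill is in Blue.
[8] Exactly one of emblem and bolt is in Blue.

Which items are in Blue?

From (4): flask ∉ Blue.
(3) (exactly one): bolt ∈ Blue.
(8) (exactly one): emblem ∉ Blue.
(7) (exactly one): quill ∈ Blue.
Suppose tile ∉ Blue: no assignment then satisfies all the clues, so tile ∈ Blue.

Blue = {bolt, quill, tile}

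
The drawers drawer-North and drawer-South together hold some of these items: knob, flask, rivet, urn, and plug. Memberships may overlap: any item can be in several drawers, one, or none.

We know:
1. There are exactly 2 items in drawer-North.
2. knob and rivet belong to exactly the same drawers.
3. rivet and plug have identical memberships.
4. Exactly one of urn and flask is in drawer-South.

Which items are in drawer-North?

drawer-North = {flask, urn}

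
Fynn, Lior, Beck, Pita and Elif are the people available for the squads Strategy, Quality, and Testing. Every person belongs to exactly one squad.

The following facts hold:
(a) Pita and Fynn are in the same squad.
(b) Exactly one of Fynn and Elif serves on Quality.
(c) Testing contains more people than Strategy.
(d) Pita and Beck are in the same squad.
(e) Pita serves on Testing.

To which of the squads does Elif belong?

Elif: Quality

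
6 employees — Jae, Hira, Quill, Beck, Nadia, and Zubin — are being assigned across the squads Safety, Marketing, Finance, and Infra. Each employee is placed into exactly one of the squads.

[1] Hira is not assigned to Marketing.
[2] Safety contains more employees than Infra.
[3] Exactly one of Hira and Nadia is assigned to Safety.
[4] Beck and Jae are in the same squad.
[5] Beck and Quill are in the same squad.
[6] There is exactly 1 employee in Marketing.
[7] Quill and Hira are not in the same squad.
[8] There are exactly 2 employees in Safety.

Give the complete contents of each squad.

Safety = {Hira, Zubin}; Marketing = {Nadia}; Finance = {Beck, Jae, Quill}; Infra = {}

From (1): Hira ∉ Marketing.
Suppose Jae ∈ Safety: no assignment then satisfies all the clues, so Jae ∉ Safety.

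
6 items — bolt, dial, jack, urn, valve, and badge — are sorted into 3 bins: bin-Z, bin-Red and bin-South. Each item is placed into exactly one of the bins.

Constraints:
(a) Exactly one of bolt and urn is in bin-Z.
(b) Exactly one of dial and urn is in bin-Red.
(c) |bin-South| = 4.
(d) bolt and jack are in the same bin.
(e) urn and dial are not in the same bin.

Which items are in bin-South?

bin-South = {badge, bolt, jack, valve}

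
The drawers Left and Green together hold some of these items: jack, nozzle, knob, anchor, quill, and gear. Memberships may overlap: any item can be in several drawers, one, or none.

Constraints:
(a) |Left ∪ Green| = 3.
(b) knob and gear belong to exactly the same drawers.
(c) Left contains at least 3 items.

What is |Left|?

3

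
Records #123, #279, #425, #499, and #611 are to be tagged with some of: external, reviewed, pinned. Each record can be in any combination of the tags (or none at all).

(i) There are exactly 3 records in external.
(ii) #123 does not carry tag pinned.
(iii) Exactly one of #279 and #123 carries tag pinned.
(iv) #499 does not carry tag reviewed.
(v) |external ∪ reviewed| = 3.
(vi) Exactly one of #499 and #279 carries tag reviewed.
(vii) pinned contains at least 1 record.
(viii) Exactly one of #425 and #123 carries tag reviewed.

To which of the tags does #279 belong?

From (ii): #123 ∉ pinned.
From (iv): #499 ∉ reviewed.
(iii) (exactly one): #279 ∈ pinned.
(vi) (exactly one): #279 ∈ reviewed.
Suppose #279 ∉ external: no assignment then satisfies all the clues, so #279 ∈ external.

#279: external, pinned, reviewed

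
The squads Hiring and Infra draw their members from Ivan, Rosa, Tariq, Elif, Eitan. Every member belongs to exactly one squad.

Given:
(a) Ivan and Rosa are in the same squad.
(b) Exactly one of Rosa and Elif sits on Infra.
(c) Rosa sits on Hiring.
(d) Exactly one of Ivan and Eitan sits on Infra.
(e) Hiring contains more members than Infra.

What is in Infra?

Infra = {Eitan, Elif}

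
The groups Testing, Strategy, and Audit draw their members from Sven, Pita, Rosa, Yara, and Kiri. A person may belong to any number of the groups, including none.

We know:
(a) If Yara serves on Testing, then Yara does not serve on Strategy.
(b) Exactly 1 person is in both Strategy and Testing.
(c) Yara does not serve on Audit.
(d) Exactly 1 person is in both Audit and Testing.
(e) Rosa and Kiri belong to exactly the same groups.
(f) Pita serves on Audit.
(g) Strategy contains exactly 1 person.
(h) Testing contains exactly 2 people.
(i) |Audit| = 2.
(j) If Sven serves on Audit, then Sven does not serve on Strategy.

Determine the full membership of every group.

Testing = {Pita, Yara}; Strategy = {Pita}; Audit = {Pita, Sven}

From (c): Yara ∉ Audit.
From (f): Pita ∈ Audit.
Suppose Sven ∈ Testing: no assignment then satisfies all the clues, so Sven ∉ Testing.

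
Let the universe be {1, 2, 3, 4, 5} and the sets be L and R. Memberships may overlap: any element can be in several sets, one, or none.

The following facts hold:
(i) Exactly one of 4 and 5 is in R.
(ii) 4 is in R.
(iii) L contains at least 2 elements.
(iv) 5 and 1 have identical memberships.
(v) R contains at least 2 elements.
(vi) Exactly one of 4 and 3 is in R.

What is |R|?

From (ii): 4 ∈ R.
(i) (exactly one): 5 ∉ R.
(iv): 1 matches 5: 1 ∉ R.
(vi) (exactly one): 3 ∉ R.
(v): only 2 candidates remain for R, so all are in.

2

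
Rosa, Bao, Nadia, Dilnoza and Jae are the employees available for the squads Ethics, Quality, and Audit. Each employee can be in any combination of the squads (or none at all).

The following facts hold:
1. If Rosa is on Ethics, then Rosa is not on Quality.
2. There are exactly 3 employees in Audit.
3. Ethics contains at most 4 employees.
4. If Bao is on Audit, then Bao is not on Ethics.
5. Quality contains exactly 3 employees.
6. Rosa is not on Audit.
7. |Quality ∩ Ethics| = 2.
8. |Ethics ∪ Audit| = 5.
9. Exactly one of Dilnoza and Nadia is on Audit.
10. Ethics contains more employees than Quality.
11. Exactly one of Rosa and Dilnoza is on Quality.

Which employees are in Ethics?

Ethics = {Dilnoza, Jae, Nadia, Rosa}

From (6): Rosa ∉ Audit.
Suppose Rosa ∉ Ethics: no assignment then satisfies all the clues, so Rosa ∈ Ethics.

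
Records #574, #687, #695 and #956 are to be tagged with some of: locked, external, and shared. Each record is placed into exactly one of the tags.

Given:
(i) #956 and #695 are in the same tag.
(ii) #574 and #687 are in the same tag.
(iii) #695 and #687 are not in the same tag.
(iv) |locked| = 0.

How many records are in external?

2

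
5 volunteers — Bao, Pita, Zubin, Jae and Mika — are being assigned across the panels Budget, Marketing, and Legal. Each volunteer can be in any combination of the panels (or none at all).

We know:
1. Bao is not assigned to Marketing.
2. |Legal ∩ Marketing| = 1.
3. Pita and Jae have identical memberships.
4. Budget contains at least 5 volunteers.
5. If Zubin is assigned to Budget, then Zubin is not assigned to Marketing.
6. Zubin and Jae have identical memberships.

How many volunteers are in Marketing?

From (1): Bao ∉ Marketing.
(4): only 5 candidates remain for Budget, so all are in.
(5): Zubin ∉ Marketing.
(6): Jae matches Zubin: Jae ∉ Marketing.
(3): Pita matches Jae: Pita ∉ Marketing.
Suppose Mika ∉ Marketing: no assignment then satisfies all the clues, so Mika ∈ Marketing.

1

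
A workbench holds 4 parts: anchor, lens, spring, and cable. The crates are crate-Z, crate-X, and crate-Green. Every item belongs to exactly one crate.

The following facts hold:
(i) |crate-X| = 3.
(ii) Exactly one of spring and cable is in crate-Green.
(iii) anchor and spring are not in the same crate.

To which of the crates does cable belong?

cable: crate-X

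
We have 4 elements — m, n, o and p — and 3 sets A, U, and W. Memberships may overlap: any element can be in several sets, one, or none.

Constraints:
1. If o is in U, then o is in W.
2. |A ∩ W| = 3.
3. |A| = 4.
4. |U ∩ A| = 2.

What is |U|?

2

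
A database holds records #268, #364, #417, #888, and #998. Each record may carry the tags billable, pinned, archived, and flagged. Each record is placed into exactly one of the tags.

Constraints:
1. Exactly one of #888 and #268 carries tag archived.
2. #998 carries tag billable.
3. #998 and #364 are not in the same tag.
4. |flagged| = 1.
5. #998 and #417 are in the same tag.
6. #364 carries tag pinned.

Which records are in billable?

billable = {#417, #998}

From (2): #998 ∈ billable.
From (6): #364 ∈ pinned.
(5): #417 matches #998: #417 ∈ billable.
Suppose #268 ∈ billable: no assignment then satisfies all the clues, so #268 ∉ billable.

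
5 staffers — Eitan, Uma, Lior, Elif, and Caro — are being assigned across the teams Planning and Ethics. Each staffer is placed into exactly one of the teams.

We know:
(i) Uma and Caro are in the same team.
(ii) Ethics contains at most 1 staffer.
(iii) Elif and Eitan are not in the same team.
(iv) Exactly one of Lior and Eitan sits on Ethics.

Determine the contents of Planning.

Planning = {Caro, Elif, Lior, Uma}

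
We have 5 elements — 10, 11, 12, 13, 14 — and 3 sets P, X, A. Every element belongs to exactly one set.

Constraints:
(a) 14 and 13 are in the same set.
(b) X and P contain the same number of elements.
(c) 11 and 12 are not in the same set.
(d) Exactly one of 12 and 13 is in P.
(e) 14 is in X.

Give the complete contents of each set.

P = {10, 12}; X = {13, 14}; A = {11}

From (e): 14 ∈ X.
(a): 13 matches 14: 13 ∉ P.
(a): 13 matches 14: 13 ∈ X.
(d) (exactly one): 12 ∈ P.
(c): 11 ∉ P.
Suppose 10 ∉ P: no assignment then satisfies all the clues, so 10 ∈ P.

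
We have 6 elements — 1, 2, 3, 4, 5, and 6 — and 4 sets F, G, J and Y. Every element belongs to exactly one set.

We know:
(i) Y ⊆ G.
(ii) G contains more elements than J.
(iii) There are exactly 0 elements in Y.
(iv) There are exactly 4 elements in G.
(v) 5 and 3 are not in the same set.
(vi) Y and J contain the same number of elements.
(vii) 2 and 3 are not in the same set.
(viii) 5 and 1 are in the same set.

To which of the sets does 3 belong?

3: F

(iii): Y already has 0, so the rest are out.
Suppose 3 ∉ F: no assignment then satisfies all the clues, so 3 ∈ F.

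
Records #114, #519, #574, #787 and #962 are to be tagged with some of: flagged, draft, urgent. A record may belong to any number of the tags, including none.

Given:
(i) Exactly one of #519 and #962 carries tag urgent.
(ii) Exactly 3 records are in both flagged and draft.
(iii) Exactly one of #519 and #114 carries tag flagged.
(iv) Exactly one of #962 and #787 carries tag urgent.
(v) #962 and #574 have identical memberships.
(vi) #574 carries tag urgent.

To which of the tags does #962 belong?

#962: draft, flagged, urgent

From (vi): #574 ∈ urgent.
(v): #962 matches #574: #962 ∈ urgent.
(i) (exactly one): #519 ∉ urgent.
(iv) (exactly one): #787 ∉ urgent.
Suppose #962 ∉ flagged: no assignment then satisfies all the clues, so #962 ∈ flagged.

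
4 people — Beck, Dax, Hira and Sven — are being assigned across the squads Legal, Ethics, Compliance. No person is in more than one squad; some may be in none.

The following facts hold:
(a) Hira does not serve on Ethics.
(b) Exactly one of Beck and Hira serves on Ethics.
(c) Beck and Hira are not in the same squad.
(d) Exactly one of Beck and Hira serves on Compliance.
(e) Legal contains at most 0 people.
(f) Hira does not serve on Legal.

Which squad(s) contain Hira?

Hira: Compliance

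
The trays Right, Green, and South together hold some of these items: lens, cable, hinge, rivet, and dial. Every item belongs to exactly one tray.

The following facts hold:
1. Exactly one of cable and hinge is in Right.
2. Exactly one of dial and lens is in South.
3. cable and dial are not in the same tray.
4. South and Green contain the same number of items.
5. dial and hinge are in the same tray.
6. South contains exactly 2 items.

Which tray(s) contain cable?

cable: Right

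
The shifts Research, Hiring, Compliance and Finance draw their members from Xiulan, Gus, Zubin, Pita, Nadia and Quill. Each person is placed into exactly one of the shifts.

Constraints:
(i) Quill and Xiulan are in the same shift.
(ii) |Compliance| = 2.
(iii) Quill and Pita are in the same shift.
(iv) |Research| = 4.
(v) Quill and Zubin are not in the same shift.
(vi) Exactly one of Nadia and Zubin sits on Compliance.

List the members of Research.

Research = {Nadia, Pita, Quill, Xiulan}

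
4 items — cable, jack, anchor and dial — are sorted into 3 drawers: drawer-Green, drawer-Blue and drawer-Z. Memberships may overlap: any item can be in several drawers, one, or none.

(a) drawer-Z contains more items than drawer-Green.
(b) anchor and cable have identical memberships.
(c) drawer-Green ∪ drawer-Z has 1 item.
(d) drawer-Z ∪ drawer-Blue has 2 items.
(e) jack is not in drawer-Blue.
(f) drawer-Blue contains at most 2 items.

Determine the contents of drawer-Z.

drawer-Z = {jack}

From (e): jack ∉ drawer-Blue.
Suppose cable ∈ drawer-Z: no assignment then satisfies all the clues, so cable ∉ drawer-Z.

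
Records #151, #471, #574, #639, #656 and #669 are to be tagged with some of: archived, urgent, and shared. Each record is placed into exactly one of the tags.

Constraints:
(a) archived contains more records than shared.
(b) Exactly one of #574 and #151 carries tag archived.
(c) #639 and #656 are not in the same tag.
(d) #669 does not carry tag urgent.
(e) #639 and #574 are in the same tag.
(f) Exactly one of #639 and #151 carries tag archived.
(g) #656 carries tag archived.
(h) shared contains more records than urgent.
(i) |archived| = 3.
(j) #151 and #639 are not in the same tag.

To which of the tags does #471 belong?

#471: urgent

From (d): #669 ∉ urgent.
From (g): #656 ∈ archived.
(c): #639 ∉ archived.
(e): #574 matches #639: #574 ∉ archived.
(f) (exactly one): #151 ∈ archived.
Suppose #471 ∈ archived: no assignment then satisfies all the clues, so #471 ∉ archived.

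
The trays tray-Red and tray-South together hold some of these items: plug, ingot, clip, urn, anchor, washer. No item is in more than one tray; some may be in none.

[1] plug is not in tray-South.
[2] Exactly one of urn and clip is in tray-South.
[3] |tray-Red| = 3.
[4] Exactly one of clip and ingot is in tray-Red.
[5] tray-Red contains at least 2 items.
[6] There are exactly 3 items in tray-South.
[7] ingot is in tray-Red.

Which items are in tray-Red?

tray-Red = {ingot, plug, urn}

From (1): plug ∉ tray-South.
From (7): ingot ∈ tray-Red.
(4) (exactly one): clip ∉ tray-Red.
Suppose plug ∉ tray-Red: no assignment then satisfies all the clues, so plug ∈ tray-Red.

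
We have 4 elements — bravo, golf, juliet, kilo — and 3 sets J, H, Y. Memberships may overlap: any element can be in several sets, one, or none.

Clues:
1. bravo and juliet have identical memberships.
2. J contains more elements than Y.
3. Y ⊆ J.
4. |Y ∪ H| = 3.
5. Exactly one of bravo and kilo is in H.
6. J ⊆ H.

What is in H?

H = {bravo, golf, juliet}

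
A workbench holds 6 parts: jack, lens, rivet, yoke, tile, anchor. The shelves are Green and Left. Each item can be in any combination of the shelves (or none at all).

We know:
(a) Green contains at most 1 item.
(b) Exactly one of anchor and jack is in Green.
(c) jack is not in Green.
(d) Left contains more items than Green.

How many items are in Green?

1

From (c): jack ∉ Green.
(b) (exactly one): anchor ∈ Green.
(a): Green already has 1, so the rest are out.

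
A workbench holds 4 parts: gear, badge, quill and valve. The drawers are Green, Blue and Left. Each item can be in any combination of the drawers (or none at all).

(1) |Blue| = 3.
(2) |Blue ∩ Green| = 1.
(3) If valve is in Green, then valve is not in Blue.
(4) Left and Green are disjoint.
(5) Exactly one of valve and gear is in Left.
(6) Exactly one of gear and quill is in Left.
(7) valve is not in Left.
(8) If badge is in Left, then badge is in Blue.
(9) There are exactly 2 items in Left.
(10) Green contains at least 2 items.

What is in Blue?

From (7): valve ∉ Left.
(5) (exactly one): gear ∈ Left.
(6) (exactly one): quill ∉ Left.
(9): only 2 candidates remain for Left, so all are in.
(4) (disjoint): gear ∉ Green.
(4) (disjoint): badge ∉ Green.
(8): badge ∈ Blue.
(10): only 2 candidates remain for Green, so all are in.
(3): valve ∉ Blue.
(1): only 3 candidates remain for Blue, so all are in.

Blue = {badge, gear, quill}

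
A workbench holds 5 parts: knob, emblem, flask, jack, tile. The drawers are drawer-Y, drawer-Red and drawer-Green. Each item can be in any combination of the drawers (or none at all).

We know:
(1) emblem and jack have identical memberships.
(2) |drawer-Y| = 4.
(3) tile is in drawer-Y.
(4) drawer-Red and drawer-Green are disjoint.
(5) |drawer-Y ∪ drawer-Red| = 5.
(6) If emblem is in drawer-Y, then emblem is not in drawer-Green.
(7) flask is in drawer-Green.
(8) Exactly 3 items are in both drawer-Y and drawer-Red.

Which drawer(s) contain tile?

tile: drawer-Red, drawer-Y

From (3): tile ∈ drawer-Y.
From (7): flask ∈ drawer-Green.
(4) (disjoint): flask ∉ drawer-Red.
Suppose tile ∉ drawer-Red: no assignment then satisfies all the clues, so tile ∈ drawer-Red.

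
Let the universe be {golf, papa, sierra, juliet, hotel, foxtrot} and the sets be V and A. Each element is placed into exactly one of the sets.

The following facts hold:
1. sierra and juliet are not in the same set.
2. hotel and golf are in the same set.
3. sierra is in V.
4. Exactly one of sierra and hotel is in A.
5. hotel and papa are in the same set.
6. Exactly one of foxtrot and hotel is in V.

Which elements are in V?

From (3): sierra ∈ V.
(1): juliet ∉ V.
(4) (exactly one): hotel ∈ A.
(5): papa matches hotel: papa ∉ V.
(5): papa matches hotel: papa ∈ A.
(6) (exactly one): foxtrot ∈ V.
Only one set left: juliet ∈ A.
(2): golf matches hotel: golf ∉ V.
(2): golf matches hotel: golf ∈ A.

V = {foxtrot, sierra}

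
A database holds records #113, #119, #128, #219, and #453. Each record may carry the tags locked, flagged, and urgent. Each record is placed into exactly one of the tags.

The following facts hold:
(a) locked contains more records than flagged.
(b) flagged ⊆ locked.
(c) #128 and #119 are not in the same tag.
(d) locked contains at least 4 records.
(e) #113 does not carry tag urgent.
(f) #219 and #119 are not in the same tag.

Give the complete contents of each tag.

From (e): #113 ∉ urgent.
Suppose #113 ∉ locked: no assignment then satisfies all the clues, so #113 ∈ locked.

locked = {#113, #128, #219, #453}; flagged = {}; urgent = {#119}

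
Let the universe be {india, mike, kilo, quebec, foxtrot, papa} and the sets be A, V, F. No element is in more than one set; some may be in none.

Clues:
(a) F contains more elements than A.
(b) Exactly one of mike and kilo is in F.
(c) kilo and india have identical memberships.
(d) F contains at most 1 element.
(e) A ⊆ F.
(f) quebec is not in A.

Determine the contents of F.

F = {mike}

From (f): quebec ∉ A.
Suppose india ∈ F: no assignment then satisfies all the clues, so india ∉ F.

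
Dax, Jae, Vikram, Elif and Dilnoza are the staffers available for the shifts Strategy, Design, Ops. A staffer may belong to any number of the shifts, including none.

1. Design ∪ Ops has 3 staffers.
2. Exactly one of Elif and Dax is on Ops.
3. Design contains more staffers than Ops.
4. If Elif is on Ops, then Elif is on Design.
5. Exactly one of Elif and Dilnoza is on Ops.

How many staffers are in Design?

3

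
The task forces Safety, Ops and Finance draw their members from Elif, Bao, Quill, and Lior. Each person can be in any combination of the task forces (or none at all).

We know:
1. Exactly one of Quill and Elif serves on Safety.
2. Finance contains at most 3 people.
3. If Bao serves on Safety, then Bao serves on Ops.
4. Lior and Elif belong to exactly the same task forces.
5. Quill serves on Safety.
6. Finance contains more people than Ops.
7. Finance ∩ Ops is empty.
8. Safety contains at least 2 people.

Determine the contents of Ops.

Ops = {Bao}

From (5): Quill ∈ Safety.
(1) (exactly one): Elif ∉ Safety.
(4): Lior matches Elif: Lior ∉ Safety.
(8): only 2 candidates remain for Safety, so all are in.
(3): Bao ∈ Ops.
(7) (disjoint): Bao ∉ Finance.
Suppose Elif ∈ Ops: no assignment then satisfies all the clues, so Elif ∉ Ops.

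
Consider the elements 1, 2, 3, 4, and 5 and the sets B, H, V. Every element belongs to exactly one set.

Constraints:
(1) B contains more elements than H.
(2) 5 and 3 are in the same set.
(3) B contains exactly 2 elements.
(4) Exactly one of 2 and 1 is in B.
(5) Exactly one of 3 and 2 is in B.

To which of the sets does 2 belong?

2: B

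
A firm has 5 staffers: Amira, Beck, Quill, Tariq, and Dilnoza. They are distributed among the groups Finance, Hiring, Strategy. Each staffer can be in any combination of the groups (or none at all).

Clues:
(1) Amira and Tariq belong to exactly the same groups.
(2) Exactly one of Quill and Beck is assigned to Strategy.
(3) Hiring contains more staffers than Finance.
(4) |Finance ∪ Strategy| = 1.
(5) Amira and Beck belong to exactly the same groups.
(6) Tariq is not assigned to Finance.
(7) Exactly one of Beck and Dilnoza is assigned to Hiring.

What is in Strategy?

Strategy = {Quill}

From (6): Tariq ∉ Finance.
(1): Amira matches Tariq: Amira ∉ Finance.
(5): Beck matches Amira: Beck ∉ Finance.
Suppose Amira ∈ Strategy: no assignment then satisfies all the clues, so Amira ∉ Strategy.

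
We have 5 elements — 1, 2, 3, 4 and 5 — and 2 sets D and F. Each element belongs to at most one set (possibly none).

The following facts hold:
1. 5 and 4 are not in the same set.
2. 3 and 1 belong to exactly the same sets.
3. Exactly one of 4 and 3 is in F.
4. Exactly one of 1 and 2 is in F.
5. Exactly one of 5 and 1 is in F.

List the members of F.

F = {1, 3}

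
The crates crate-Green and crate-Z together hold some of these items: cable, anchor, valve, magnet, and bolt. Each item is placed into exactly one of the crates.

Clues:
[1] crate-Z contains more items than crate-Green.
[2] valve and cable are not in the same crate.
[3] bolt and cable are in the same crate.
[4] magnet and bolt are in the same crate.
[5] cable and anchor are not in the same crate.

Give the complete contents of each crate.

crate-Green = {anchor, valve}; crate-Z = {bolt, cable, magnet}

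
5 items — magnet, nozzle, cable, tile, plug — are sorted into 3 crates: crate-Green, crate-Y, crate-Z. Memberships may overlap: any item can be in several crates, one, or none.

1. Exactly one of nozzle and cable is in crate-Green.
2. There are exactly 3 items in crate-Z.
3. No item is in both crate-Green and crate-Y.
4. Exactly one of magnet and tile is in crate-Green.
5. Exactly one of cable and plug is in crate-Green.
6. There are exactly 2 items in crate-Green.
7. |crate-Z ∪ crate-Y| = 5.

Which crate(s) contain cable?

cable: crate-Green, crate-Z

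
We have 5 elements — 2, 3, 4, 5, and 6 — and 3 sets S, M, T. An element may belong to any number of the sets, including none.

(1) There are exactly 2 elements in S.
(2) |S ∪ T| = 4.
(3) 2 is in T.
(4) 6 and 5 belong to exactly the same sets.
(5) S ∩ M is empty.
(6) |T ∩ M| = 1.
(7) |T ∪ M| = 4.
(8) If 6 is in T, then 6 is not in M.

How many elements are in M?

1

From (3): 2 ∈ T.
Suppose 2 ∈ S: no assignment then satisfies all the clues, so 2 ∉ S.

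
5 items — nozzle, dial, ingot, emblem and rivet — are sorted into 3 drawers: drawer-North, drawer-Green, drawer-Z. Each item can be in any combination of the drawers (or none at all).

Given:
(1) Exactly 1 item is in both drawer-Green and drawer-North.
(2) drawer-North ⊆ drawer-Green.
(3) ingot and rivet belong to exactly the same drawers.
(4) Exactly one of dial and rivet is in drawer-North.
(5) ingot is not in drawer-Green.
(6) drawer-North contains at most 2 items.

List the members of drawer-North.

drawer-North = {dial}

From (5): ingot ∉ drawer-Green.
(2) contrapositive: ingot ∉ drawer-North.
(3): rivet matches ingot: rivet ∉ drawer-North.
(3): rivet matches ingot: rivet ∉ drawer-Green.
(4) (exactly one): dial ∈ drawer-North.
(2) with dial ∈ drawer-North: dial ∈ drawer-Green.
Suppose nozzle ∈ drawer-North: no assignment then satisfies all the clues, so nozzle ∉ drawer-North.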